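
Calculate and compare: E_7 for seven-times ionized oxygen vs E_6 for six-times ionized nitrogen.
N⁶⁺ at n = 6 (E = -18.51887 eV)

Using E_n = -13.6057 Z² / n² eV:

O⁷⁺ (Z = 8) at n = 7:
E = -13.6057 × 8² / 7² = -13.6057 × 64 / 49 = -17.77071020 eV

N⁶⁺ (Z = 7) at n = 6:
E = -13.6057 × 7² / 6² = -13.6057 × 49 / 36 = -18.51886944 eV

Since -18.51886944 eV < -17.77071020 eV,
N⁶⁺ at n = 6 is more tightly bound (requires more energy to ionize).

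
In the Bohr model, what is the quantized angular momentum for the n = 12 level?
1.27e-33 J·s (or 12ℏ)

In the Bohr model, angular momentum is quantized:
L = nℏ

where ℏ = h/(2π) = 1.0546e-34 J·s

For n = 12:
L = 12 × 1.0546e-34 J·s
L = 1.27e-33 J·s

This can also be written as L = 12ℏ.
The angular momentum is an integer multiple of the reduced Planck constant.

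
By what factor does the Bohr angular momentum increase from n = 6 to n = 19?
3.166667

In the Bohr model, L_n = nℏ, so the ratio is purely the ratio of quantum numbers:

L_19/L_6 = 19ℏ / 6ℏ = 19/6 = 3.166667

The angular momentum scales linearly with n.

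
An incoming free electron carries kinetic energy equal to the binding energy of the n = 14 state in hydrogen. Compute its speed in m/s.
1.563e+05 m/s (or 0.05212% of c)

The binding energy at n = 14 for hydrogen is:
E_14 = -13.6057/14² = -0.06941684 eV
|E_14| = 0.06941684 eV

Convert to Joules:
KE = 0.06941684 eV × (1.602177 × 10⁻¹⁹ J/eV) = 1.11218e-20 J

Using KE = ½mv²:
v = √(2·KE/m_e)
v = √(2 × 1.11218e-20 J / 9.10938 × 10⁻³¹ kg)
v = 1.563e+05 m/s

This is approximately 0.05212% the speed of light.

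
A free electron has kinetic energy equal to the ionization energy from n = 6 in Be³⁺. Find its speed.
1.4585e+06 m/s (or 0.486490% of c)

The binding energy at n = 6 for Be³⁺ is:
E_6 = -13.6057 × 4²/6² = -6.04697778 eV
|E_6| = 6.04697778 eV

Convert to Joules:
KE = 6.04697778 eV × (1.602177 × 10⁻¹⁹ J/eV) = 9.688329e-19 J

Using KE = ½mv²:
v = √(2·KE/m_e)
v = √(2 × 9.688329e-19 J / 9.10938 × 10⁻³¹ kg)
v = 1.4585e+06 m/s

This is approximately 0.486490% the speed of light.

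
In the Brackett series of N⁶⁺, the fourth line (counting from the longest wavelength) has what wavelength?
39.674 nm

The lines of a series are numbered from the longest wavelength (smallest ΔE) outward; the fourth line is the transition from n = n_f + 4 to n_f.
The Brackett series has all transitions ending at n_f = 4.

For N⁶⁺ (Z = 7), the fourth line (δ-line) is the jump from n = 8 to n = 4:
E_8 = -13.6057 × 7² / 8² = -10.41686 eV
E_4 = -13.6057 × 7² / 4² = -41.66746 eV
ΔE = E_8 - E_4 = 31.25060 eV

λ = hc/E = 1239.84 eV·nm / 31.25060 eV
λ = 39.674 nm

This is the δ-line of the Brackett series in N⁶⁺.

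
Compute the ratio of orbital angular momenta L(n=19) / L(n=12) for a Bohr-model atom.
1.58333

In the Bohr model, L_n = nℏ, so the ratio is purely the ratio of quantum numbers:

L_19/L_12 = 19ℏ / 12ℏ = 19/12 = 1.58333

The angular momentum scales linearly with n.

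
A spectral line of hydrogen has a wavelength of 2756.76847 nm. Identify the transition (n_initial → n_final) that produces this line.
n = 12 → n = 5

First, find the photon energy from the wavelength (hc = 1239.84 eV·nm):
E = hc/λ = 1239.84 eV·nm / 2756.76847 nm = 0.44974397 eV

The energy levels of hydrogen satisfy E_n = -13.6057 / n² eV, so an emission n_i → n_f releases
ΔE = 13.6057 × (1/n_f² − 1/n_i²) eV.

Setting ΔE equal to the photon energy:
1/n_f² − 1/n_i² = 0.44974397 / 13.6057 = 0.033055555

Since 1/n_i² must be positive, we need 1/n_f² > 0.033055555, i.e. n_f ≤ 5. For each allowed n_f, solve n_i = (1/n_f² − 0.033055555)^(−1/2) and check whether it is a whole number:
  n_f = 1: 1/n_i² = 1.000000000 − 0.033055555 = 0.966944445 → n_i = 1.017  (not an integer) ✗
  n_f = 2: 1/n_i² = 0.250000000 − 0.033055555 = 0.216944445 → n_i = 2.147  (not an integer) ✗
  n_f = 3: 1/n_i² = 0.111111111 − 0.033055555 = 0.078055556 → n_i = 3.579  (not an integer) ✗
  n_f = 4: 1/n_i² = 0.062500000 − 0.033055555 = 0.029444445 → n_i = 5.828  (not an integer) ✗
  n_f = 5: 1/n_i² = 0.040000000 − 0.033055555 = 0.006944445 → n_i = 12.000  → integer, n_i = 12 ✓

Only n_f = 5 gives an integer upper level, n_i = 12.

The transition is from n = 12 to n = 5 (emission).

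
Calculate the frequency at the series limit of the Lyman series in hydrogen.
3.2898e+15 Hz

The series limit corresponds to the transition from n = ∞ to n = 1.
This is the highest energy (shortest wavelength) transition in the Lyman series.

E_∞ = 0 eV
E_1 = -13.6057 / 1² = -13.60570000 eV

Energy at series limit:
ΔE = E_∞ - E_1 = 0 - (-13.60570000) = 13.60570000 eV
E = 13.60570000 eV × (1.602177 × 10⁻¹⁹ J/eV) = 2.179874e-18 J
f = E/h = 2.179874e-18 J / (6.62607 × 10⁻³⁴ J·s) = 3.2898e+15 Hz

This energy equals the ionization energy from the n = 1 state of hydrogen.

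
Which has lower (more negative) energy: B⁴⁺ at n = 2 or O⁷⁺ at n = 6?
B⁴⁺ at n = 2 (E = -85.035625 eV)

Using E_n = -13.6057 Z² / n² eV:

B⁴⁺ (Z = 5) at n = 2:
E = -13.6057 × 5² / 2² = -13.6057 × 25 / 4 = -85.035625000 eV

O⁷⁺ (Z = 8) at n = 6:
E = -13.6057 × 8² / 6² = -13.6057 × 64 / 36 = -24.187911111 eV

Since -85.035625000 eV < -24.187911111 eV,
B⁴⁺ at n = 2 is more tightly bound (requires more energy to ionize).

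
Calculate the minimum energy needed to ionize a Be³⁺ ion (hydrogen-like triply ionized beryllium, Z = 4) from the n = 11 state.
1.799101 eV

The ionization energy is the energy needed to remove the electron completely (n → ∞).

For a hydrogen-like ion with Z = 4, E_n = -13.6057 Z² / n² eV.

At n = 11: E_11 = -13.6057 × 4² / 11² = -1.799100826 eV
At n = ∞: E_∞ = 0 eV

Ionization energy = E_∞ - E_11 = 0 - (-1.799100826) = 1.799100826 eV
Ionization energy ≈ 1.799101 eV

This is also called the binding energy of the electron in state n = 11.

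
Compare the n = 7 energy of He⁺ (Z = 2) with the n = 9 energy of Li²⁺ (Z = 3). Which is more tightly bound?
Li²⁺ at n = 9 (E = -1.51 eV)

Using E_n = -13.6057 Z² / n² eV:

He⁺ (Z = 2) at n = 7:
E = -13.6057 × 2² / 7² = -13.6057 × 4 / 49 = -1.11067 eV

Li²⁺ (Z = 3) at n = 9:
E = -13.6057 × 3² / 9² = -13.6057 × 9 / 81 = -1.51174 eV

Since -1.51174 eV < -1.11067 eV,
Li²⁺ at n = 9 is more tightly bound (requires more energy to ionize).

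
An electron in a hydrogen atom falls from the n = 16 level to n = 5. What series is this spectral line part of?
Pfund series

The spectral series in hydrogen are named based on the final (lower) energy level:
- Lyman series: n_final = 1 (ultraviolet)
- Balmer series: n_final = 2 (visible/near-UV)
- Paschen series: n_final = 3 (infrared)
- Brackett series: n_final = 4 (infrared)
- Pfund series: n_final = 5 (far infrared)

Since this transition ends at n = 5, it belongs to the Pfund series.

For reference, this 16 → 5 line has photon energy
ΔE = 13.6057 eV × (1/5² - 1/16²) = 0.49108073 eV,
corresponding to wavelength λ = hc/ΔE = 1239.84 eV·nm / 0.49108073 eV = 2524.72 nm in the far infrared region.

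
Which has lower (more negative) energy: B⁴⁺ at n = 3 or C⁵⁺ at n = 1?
C⁵⁺ at n = 1 (E = -489.80520 eV)

Using E_n = -13.6057 Z² / n² eV:

B⁴⁺ (Z = 5) at n = 3:
E = -13.6057 × 5² / 3² = -13.6057 × 25 / 9 = -37.79361111 eV

C⁵⁺ (Z = 6) at n = 1:
E = -13.6057 × 6² / 1² = -13.6057 × 36 / 1 = -489.80520000 eV

Since -489.80520000 eV < -37.79361111 eV,
C⁵⁺ at n = 1 is more tightly bound (requires more energy to ionize).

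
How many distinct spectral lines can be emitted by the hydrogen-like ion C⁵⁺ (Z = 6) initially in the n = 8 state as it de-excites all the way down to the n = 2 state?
21

The electron can occupy levels n = 2, 3, ..., 8 during de-excitation — that is m = 8 - 2 + 1 = 7 distinct levels.

The number of distinct spectral lines equals the number of ways to choose 2 of these m levels (each pair gives one possible emission transition):

Number of lines = m(m-1)/2 = 7×6/2 = 21

These correspond to all possible transitions between the 7 levels:
8 → 7, 8 → 6, 8 → 5, 8 → 4, 8 → 3, 8 → 2, 7 → 6, 7 → 5...

Each transition produces a photon with a unique energy (and thus wavelength). This count does not depend on Z.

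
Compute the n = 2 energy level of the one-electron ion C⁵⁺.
-122.451300 eV

For hydrogen-like ions, the energy levels scale with Z²:
E_n = -13.6057 Z² / n² eV

For C⁵⁺ (Z = 6) at n = 2:
E_2 = -13.6057 × 6² / 2²
E_2 = -13.6057 × 36 / 4
E_2 = -489.8052 / 4
E_2 = -122.451300 eV

The energy is 36 times more negative than hydrogen at the same n due to the stronger nuclear charge.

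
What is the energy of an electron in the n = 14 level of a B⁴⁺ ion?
-1.73542 eV

For hydrogen-like ions, the energy levels scale with Z²:
E_n = -13.6057 Z² / n² eV

For B⁴⁺ (Z = 5) at n = 14:
E_14 = -13.6057 × 5² / 14²
E_14 = -13.6057 × 25 / 196
E_14 = -340.1425 / 196
E_14 = -1.73542 eV

The energy is 25 times more negative than hydrogen at the same n due to the stronger nuclear charge.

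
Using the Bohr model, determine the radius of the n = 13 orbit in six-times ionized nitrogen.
1.27759 nm (or 12.77585 Å)

The Bohr radius formula is:
r_n = n² a₀ / Z

where a₀ = 0.05291772 nm is the Bohr radius.

For N⁶⁺ (Z = 7) at n = 13:
r_13 = 13² × 0.05291772 nm / 7
r_13 = 169 × 0.05291772 nm / 7
r_13 = 8.943095 nm / 7
r_13 = 1.27759 nm

The electron orbits at approximately 1.27759 nm from the nucleus.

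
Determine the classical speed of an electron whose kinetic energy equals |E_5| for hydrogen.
4.38e+05 m/s (or 0.145947% of c)

The binding energy at n = 5 for hydrogen is:
E_5 = -13.6057/5² = -0.54422800 eV
|E_5| = 0.54422800 eV

Convert to Joules:
KE = 0.54422800 eV × (1.602177 × 10⁻¹⁹ J/eV) = 8.7195e-20 J

Using KE = ½mv²:
v = √(2·KE/m_e)
v = √(2 × 8.7195e-20 J / 9.10938 × 10⁻³¹ kg)
v = 4.38e+05 m/s

This is approximately 0.145947% the speed of light.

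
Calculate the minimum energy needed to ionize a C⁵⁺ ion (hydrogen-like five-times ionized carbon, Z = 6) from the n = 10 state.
4.90 eV

The ionization energy is the energy needed to remove the electron completely (n → ∞).

For a hydrogen-like ion with Z = 6, E_n = -13.6057 Z² / n² eV.

At n = 10: E_10 = -13.6057 × 6² / 10² = -4.89805 eV
At n = ∞: E_∞ = 0 eV

Ionization energy = E_∞ - E_10 = 0 - (-4.89805) = 4.89805 eV
Ionization energy ≈ 4.90 eV

This is also called the binding energy of the electron in state n = 10.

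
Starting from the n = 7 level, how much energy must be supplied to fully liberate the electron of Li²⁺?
2.50 eV

The ionization energy is the energy needed to remove the electron completely (n → ∞).

For a hydrogen-like ion with Z = 3, E_n = -13.6057 Z² / n² eV.

At n = 7: E_7 = -13.6057 × 3² / 7² = -2.49901 eV
At n = ∞: E_∞ = 0 eV

Ionization energy = E_∞ - E_7 = 0 - (-2.49901) = 2.49901 eV
Ionization energy ≈ 2.50 eV

This is also called the binding energy of the electron in state n = 7.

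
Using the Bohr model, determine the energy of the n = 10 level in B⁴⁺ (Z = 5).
-3.40143 eV

For hydrogen-like ions, the energy levels scale with Z²:
E_n = -13.6057 Z² / n² eV

For B⁴⁺ (Z = 5) at n = 10:
E_10 = -13.6057 × 5² / 10²
E_10 = -13.6057 × 25 / 100
E_10 = -340.1425 / 100
E_10 = -3.40143 eV

The energy is 25 times more negative than hydrogen at the same n due to the stronger nuclear charge.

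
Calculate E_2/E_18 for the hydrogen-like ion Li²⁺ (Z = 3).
81.000

Using E_n = -13.6057 Z² / n² eV with Z = 3:

E_2 = -13.6057 × 3² / 2² = -122.4513 / 4 = -30.612825000 eV
E_18 = -13.6057 × 3² / 18² = -122.4513 / 324 = -0.377936111 eV

The ratio is:
E_2/E_18 = (-30.612825000) / (-0.377936111)
E_2/E_18 = (-122.4513/4) / (-122.4513/324)
E_2/E_18 = 324/4
E_2/E_18 = 81.000
(Note: the Z² factors cancel in the ratio.)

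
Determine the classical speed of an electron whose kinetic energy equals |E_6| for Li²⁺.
1.094e+06 m/s (or 0.3649% of c)

The binding energy at n = 6 for Li²⁺ is:
E_6 = -13.6057 × 3²/6² = -3.401425 eV
|E_6| = 3.401425 eV

Convert to Joules:
KE = 3.401425 eV × (1.602177 × 10⁻¹⁹ J/eV) = 5.44968e-19 J

Using KE = ½mv²:
v = √(2·KE/m_e)
v = √(2 × 5.44968e-19 J / 9.10938 × 10⁻³¹ kg)
v = 1.094e+06 m/s

This is approximately 0.3649% the speed of light.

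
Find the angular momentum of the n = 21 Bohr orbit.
2.2146e-33 J·s (or 21ℏ)

In the Bohr model, angular momentum is quantized:
L = nℏ

where ℏ = h/(2π) = 1.054572e-34 J·s

For n = 21:
L = 21 × 1.054572e-34 J·s
L = 2.2146e-33 J·s

This can also be written as L = 21ℏ.
The angular momentum is an integer multiple of the reduced Planck constant.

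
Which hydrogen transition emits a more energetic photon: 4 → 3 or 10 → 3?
10 → 3

Calculate the energy for each transition:

Transition 4 → 3:
ΔE₁ = |E_3 - E_4| = |-13.6057/3² - (-13.6057/4²)|
ΔE₁ = |-1.511744444 - (-0.850356250)| = 0.661388 eV

Transition 10 → 3:
ΔE₂ = |E_3 - E_10| = |-13.6057/3² - (-13.6057/10²)|
ΔE₂ = |-1.511744444 - (-0.136057000)| = 1.375687 eV

Since 1.375687 eV > 0.661388 eV, the transition 10 → 3 emits the more energetic photon.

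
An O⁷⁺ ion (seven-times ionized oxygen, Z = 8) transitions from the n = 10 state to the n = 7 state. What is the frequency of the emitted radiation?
2.19e+15 Hz

First, find the transition energy:
E_10 = -13.6057 × 8² / 10² = -8.7076480 eV
E_7 = -13.6057 × 8² / 7² = -17.7707102 eV
|ΔE| = |E_7 - E_10| = 9.0630622 eV

Convert to Joules: E = 9.0630622 eV × (1.602177 × 10⁻¹⁹ J/eV) = 1.4521e-18 J

Using E = hf:
f = E/h = 1.4521e-18 J / (6.62607 × 10⁻³⁴ J·s)
f = 2.19e+15 Hz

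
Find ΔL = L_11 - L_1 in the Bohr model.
1.055e-33 J·s (or 10ℏ)

In the Bohr model, L_n = nℏ where ℏ = 1.05457e-34 J·s.

L_11 = 11ℏ = 1.16003e-33 J·s
L_1 = 1ℏ = 1.05457e-34 J·s

ΔL = L_11 - L_1 = (11 - 1)ℏ = 10ℏ
ΔL = 10 × 1.05457e-34 J·s = 1.055e-33 J·s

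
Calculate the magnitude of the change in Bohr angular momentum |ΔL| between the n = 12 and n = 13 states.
1.0546e-34 J·s (or 1ℏ)

In the Bohr model, L_n = nℏ where ℏ = 1.054572e-34 J·s.

L_13 = 13ℏ = 1.370944e-33 J·s
L_12 = 12ℏ = 1.265486e-33 J·s

ΔL = L_13 - L_12 = (13 - 12)ℏ = 1ℏ
ΔL = 1 × 1.054572e-34 J·s = 1.0546e-34 J·s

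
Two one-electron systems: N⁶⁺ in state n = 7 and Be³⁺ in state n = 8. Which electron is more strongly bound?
N⁶⁺ at n = 7 (E = -13.60570 eV)

Using E_n = -13.6057 Z² / n² eV:

N⁶⁺ (Z = 7) at n = 7:
E = -13.6057 × 7² / 7² = -13.6057 × 49 / 49 = -13.60570000 eV

Be³⁺ (Z = 4) at n = 8:
E = -13.6057 × 4² / 8² = -13.6057 × 16 / 64 = -3.40142500 eV

Since -13.60570000 eV < -3.40142500 eV,
N⁶⁺ at n = 7 is more tightly bound (requires more energy to ionize).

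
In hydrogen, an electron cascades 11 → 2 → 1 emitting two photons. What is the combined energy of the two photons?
13.493 eV

The energy levels of hydrogen are E_n = -13.6057 / n² eV.

First transition (11 → 2):
ΔE₁ = |E_2 - E_11|
ΔE₁ = |-3.401425000 - (-0.112443802)| = 3.288981 eV

Second transition (2 → 1):
ΔE₂ = |E_1 - E_2|
ΔE₂ = |-13.605700000 - (-3.401425000)| = 10.204275 eV

Total energy released:
E_total = ΔE₁ + ΔE₂ = 3.288981 + 10.204275 = 13.493 eV

Note: This equals the direct transition 11 → 1: 13.493 eV ✓
Energy is conserved regardless of the path taken.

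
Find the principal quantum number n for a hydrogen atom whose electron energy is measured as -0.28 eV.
n = 7

The exact energy levels follow E_n = -13.6057 eV / n².

The measured value (-0.28 eV) is reported to only 2 significant figures, so we must test candidate n values and see which one matches to that precision.

Candidate energies:
  n = 5:  E = -13.6057/5² = -0.54423 eV
  n = 6:  E = -13.6057/6² = -0.37794 eV
  n = 7:  E = -13.6057/7² = -0.27767 eV  ← matches
  n = 8:  E = -13.6057/8² = -0.21259 eV
  n = 9:  E = -13.6057/9² = -0.16797 eV

Checking against the measurement of -0.28 eV (2 sig figs), only n = 7 agrees:
E_7 = -0.27767 eV, which rounds to -0.28 eV ✓

Therefore n = 7.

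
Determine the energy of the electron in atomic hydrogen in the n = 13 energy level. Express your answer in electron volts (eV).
-0.08 eV

The energy levels of a hydrogen-like atom are given by:
E_n = -13.6057 eV / n²

For n = 13:
E_13 = -13.6057 eV / 13²
E_13 = -13.6057 eV / 169
E_13 = -0.08 eV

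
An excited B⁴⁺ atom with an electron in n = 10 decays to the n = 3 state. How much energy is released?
34.392 eV

The energy levels are E_n = -13.6057 Z² eV / n².

Energy at n = 10: E_10 = -13.6057 × 5² / 10² = -3.401425 eV
Energy at n = 3: E_3 = -13.6057 × 5² / 3² = -37.793611 eV

For emission (electron falling to lower state), the photon energy is:
E_photon = E_10 - E_3 = |-3.401425 - (-37.793611)|
E_photon = 34.392 eV

This energy is carried away by the emitted photon.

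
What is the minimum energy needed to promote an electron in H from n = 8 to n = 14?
0.1432 eV

The energy levels of a hydrogen-like atom are E_n = -13.6057 eV / n².

Energy at n = 8: E_8 = -13.6057 / 8² = -0.2125891 eV
Energy at n = 14: E_14 = -13.6057 / 14² = -0.0694168 eV

The excitation energy is the difference:
ΔE = E_14 - E_8
ΔE = -0.0694168 - (-0.2125891)
ΔE = 0.1432 eV

Since this is positive, energy must be absorbed (photon absorption).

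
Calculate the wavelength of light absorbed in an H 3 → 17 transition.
846.500217 nm

First, find the transition energy using E_n = -13.6057 / n² eV:
E_3 = -13.6057 / 3² = -1.5117444444 eV
E_17 = -13.6057 / 17² = -0.0470785467 eV

Photon energy: |ΔE| = |E_17 - E_3| = 1.4646658977 eV

Convert to wavelength using E = hc/λ with hc = 1239.84 eV·nm:
λ = hc/E = 1239.84 eV·nm / 1.4646658977 eV
λ = 846.500217 nm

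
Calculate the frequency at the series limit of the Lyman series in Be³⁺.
5.264e+16 Hz

The series limit corresponds to the transition from n = ∞ to n = 1.
This is the highest energy (shortest wavelength) transition in the Lyman series.

E_∞ = 0 eV
E_1 = -13.6057 × 4² / 1² = -217.691200 eV

Energy at series limit:
ΔE = E_∞ - E_1 = 0 - (-217.691200) = 217.691200 eV
E = 217.691200 eV × (1.602177 × 10⁻¹⁹ J/eV) = 3.48780e-17 J
f = E/h = 3.48780e-17 J / (6.62607 × 10⁻³⁴ J·s) = 5.264e+16 Hz

This energy equals the ionization energy from the n = 1 state of Be³⁺.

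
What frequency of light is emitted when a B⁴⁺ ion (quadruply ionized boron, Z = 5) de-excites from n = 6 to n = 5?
1.00523e+15 Hz

First, find the transition energy:
E_6 = -13.6057 × 5² / 6² = -9.44840278 eV
E_5 = -13.6057 × 5² / 5² = -13.60570000 eV
|ΔE| = |E_5 - E_6| = 4.15729722 eV

Convert to Joules: E = 4.15729722 eV × (1.602177 × 10⁻¹⁹ J/eV) = 6.6607260e-19 J

Using E = hf:
f = E/h = 6.6607260e-19 J / (6.62607 × 10⁻³⁴ J·s)
f = 1.00523e+15 Hz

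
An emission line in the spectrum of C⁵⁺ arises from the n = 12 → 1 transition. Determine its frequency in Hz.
1.176e+17 Hz

First, find the transition energy:
E_12 = -13.6057 × 6² / 12² = -3.4014 eV
E_1 = -13.6057 × 6² / 1² = -489.8052 eV
|ΔE| = |E_1 - E_12| = 486.4038 eV

Convert to Joules: E = 486.4038 eV × (1.602177 × 10⁻¹⁹ J/eV) = 7.79305e-17 J

Using E = hf:
f = E/h = 7.79305e-17 J / (6.62607 × 10⁻³⁴ J·s)
f = 1.176e+17 Hz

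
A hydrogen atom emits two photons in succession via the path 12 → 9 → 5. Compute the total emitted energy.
0.4497 eV

The energy levels of hydrogen are E_n = -13.6057 / n² eV.

First transition (12 → 9):
ΔE₁ = |E_9 - E_12|
ΔE₁ = |-0.1679716049 - (-0.0944840278)| = 0.0734876 eV

Second transition (9 → 5):
ΔE₂ = |E_5 - E_9|
ΔE₂ = |-0.5442280000 - (-0.1679716049)| = 0.3762564 eV

Total energy released:
E_total = ΔE₁ + ΔE₂ = 0.0734876 + 0.3762564 = 0.4497 eV

Note: This equals the direct transition 12 → 5: 0.4497 eV ✓
Energy is conserved regardless of the path taken.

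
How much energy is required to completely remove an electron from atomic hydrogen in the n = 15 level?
0.0605 eV

The ionization energy is the energy needed to remove the electron completely (n → ∞).

For hydrogen, E_n = -13.6057 eV / n².

At n = 15: E_15 = -13.6057 / 15² = -0.0604698 eV
At n = ∞: E_∞ = 0 eV

Ionization energy = E_∞ - E_15 = 0 - (-0.0604698) = 0.0604698 eV
Ionization energy ≈ 0.0605 eV

This is also called the binding energy of the electron in state n = 15.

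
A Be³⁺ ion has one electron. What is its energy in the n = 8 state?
-3.401 eV

For hydrogen-like ions, the energy levels scale with Z²:
E_n = -13.6057 Z² / n² eV

For Be³⁺ (Z = 4) at n = 8:
E_8 = -13.6057 × 4² / 8²
E_8 = -13.6057 × 16 / 64
E_8 = -217.6912 / 64
E_8 = -3.401 eV

The energy is 16 times more negative than hydrogen at the same n due to the stronger nuclear charge.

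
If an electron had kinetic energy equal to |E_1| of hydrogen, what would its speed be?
2.1877e+06 m/s (or 0.72974% of c)

The binding energy at n = 1 for hydrogen is:
E_1 = -13.6057/1² = -13.6057000 eV
|E_1| = 13.6057000 eV

Convert to Joules:
KE = 13.6057000 eV × (1.602177 × 10⁻¹⁹ J/eV) = 2.179874e-18 J

Using KE = ½mv²:
v = √(2·KE/m_e)
v = √(2 × 2.179874e-18 J / 9.10938 × 10⁻³¹ kg)
v = 2.1877e+06 m/s

This is approximately 0.72974% the speed of light.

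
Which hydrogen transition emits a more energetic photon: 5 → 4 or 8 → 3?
8 → 3

Calculate the energy for each transition:

Transition 5 → 4:
ΔE₁ = |E_4 - E_5| = |-13.6057/4² - (-13.6057/5²)|
ΔE₁ = |-0.8503562500 - (-0.5442280000)| = 0.3061283 eV

Transition 8 → 3:
ΔE₂ = |E_3 - E_8| = |-13.6057/3² - (-13.6057/8²)|
ΔE₂ = |-1.5117444444 - (-0.2125890625)| = 1.2991554 eV

Since 1.2991554 eV > 0.3061283 eV, the transition 8 → 3 emits the more energetic photon.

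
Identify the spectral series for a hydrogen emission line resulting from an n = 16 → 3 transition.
Paschen series

The spectral series in hydrogen are named based on the final (lower) energy level:
- Lyman series: n_final = 1 (ultraviolet)
- Balmer series: n_final = 2 (visible/near-UV)
- Paschen series: n_final = 3 (infrared)
- Brackett series: n_final = 4 (infrared)
- Pfund series: n_final = 5 (far infrared)

Since this transition ends at n = 3, it belongs to the Paschen series.

For reference, this 16 → 3 line has photon energy
ΔE = 13.6057 eV × (1/3² - 1/16²) = 1.4585972 eV,
corresponding to wavelength λ = hc/ΔE = 1239.84 eV·nm / 1.4585972 eV = 850.022 nm in the infrared region.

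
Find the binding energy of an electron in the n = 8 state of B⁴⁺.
5.3147 eV

The ionization energy is the energy needed to remove the electron completely (n → ∞).

For a hydrogen-like ion with Z = 5, E_n = -13.6057 Z² / n² eV.

At n = 8: E_8 = -13.6057 × 5² / 8² = -5.3147266 eV
At n = ∞: E_∞ = 0 eV

Ionization energy = E_∞ - E_8 = 0 - (-5.3147266) = 5.3147266 eV
Ionization energy ≈ 5.3147 eV

This is also called the binding energy of the electron in state n = 8.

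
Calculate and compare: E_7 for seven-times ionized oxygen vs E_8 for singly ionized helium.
O⁷⁺ at n = 7 (E = -17.771 eV)

Using E_n = -13.6057 Z² / n² eV:

O⁷⁺ (Z = 8) at n = 7:
E = -13.6057 × 8² / 7² = -13.6057 × 64 / 49 = -17.770710 eV

He⁺ (Z = 2) at n = 8:
E = -13.6057 × 2² / 8² = -13.6057 × 4 / 64 = -0.850356 eV

Since -17.770710 eV < -0.850356 eV,
O⁷⁺ at n = 7 is more tightly bound (requires more energy to ionize).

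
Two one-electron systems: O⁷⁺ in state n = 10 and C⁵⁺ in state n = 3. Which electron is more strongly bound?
C⁵⁺ at n = 3 (E = -54.42280 eV)

Using E_n = -13.6057 Z² / n² eV:

O⁷⁺ (Z = 8) at n = 10:
E = -13.6057 × 8² / 10² = -13.6057 × 64 / 100 = -8.70764800 eV

C⁵⁺ (Z = 6) at n = 3:
E = -13.6057 × 6² / 3² = -13.6057 × 36 / 9 = -54.42280000 eV

Since -54.42280000 eV < -8.70764800 eV,
C⁵⁺ at n = 3 is more tightly bound (requires more energy to ionize).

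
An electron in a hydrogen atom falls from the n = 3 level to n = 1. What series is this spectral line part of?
Lyman series

The spectral series in hydrogen are named based on the final (lower) energy level:
- Lyman series: n_final = 1 (ultraviolet)
- Balmer series: n_final = 2 (visible/near-UV)
- Paschen series: n_final = 3 (infrared)
- Brackett series: n_final = 4 (infrared)
- Pfund series: n_final = 5 (far infrared)

Since this transition ends at n = 1, it belongs to the Lyman series.

For reference, this 3 → 1 line has photon energy
ΔE = 13.6057 eV × (1/1² - 1/3²) = 12.09396 eV,
corresponding to wavelength λ = hc/ΔE = 1239.84 eV·nm / 12.09396 eV = 102.52 nm in the ultraviolet region.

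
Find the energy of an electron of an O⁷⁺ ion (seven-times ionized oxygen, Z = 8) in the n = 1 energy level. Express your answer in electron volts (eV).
-870.7648 eV

The energy levels of a hydrogen-like atom are given by:
E_n = -13.6057 Z² / n² eV  (with Z = 8 for O⁷⁺)

For n = 1:
E_1 = -13.6057 × 8² / 1²
E_1 = -13.6057 × 64 / 1
E_1 = -870.7648 eV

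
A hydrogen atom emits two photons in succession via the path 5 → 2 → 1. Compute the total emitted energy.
13.06 eV

The energy levels of hydrogen are E_n = -13.6057 / n² eV.

First transition (5 → 2):
ΔE₁ = |E_2 - E_5|
ΔE₁ = |-3.40142500 - (-0.54422800)| = 2.85720 eV

Second transition (2 → 1):
ΔE₂ = |E_1 - E_2|
ΔE₂ = |-13.60570000 - (-3.40142500)| = 10.20428 eV

Total energy released:
E_total = ΔE₁ + ΔE₂ = 2.85720 + 10.20428 = 13.06 eV

Note: This equals the direct transition 5 → 1: 13.06 eV ✓
Energy is conserved regardless of the path taken.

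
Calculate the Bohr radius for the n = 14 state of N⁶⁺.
1.4817 nm (or 14.8170 Å)

The Bohr radius formula is:
r_n = n² a₀ / Z

where a₀ = 0.0529177 nm is the Bohr radius.

For N⁶⁺ (Z = 7) at n = 14:
r_14 = 14² × 0.0529177 nm / 7
r_14 = 196 × 0.0529177 nm / 7
r_14 = 10.37187 nm / 7
r_14 = 1.4817 nm

The electron orbits at approximately 1.4817 nm from the nucleus.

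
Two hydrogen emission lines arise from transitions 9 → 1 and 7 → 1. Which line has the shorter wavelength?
9 → 1

Calculate the energy for each transition:

Transition 9 → 1:
ΔE₁ = |E_1 - E_9| = |-13.6057/1² - (-13.6057/9²)|
ΔE₁ = |-13.6057000000 - (-0.1679716049)| = 13.4377284 eV

Transition 7 → 1:
ΔE₂ = |E_1 - E_7| = |-13.6057/1² - (-13.6057/7²)|
ΔE₂ = |-13.6057000000 - (-0.2776673469)| = 13.3280327 eV

Since 13.4377284 eV > 13.3280327 eV, the transition 9 → 1 emits the more energetic photon.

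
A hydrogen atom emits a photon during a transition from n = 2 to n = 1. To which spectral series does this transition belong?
Lyman series

The spectral series in hydrogen are named based on the final (lower) energy level:
- Lyman series: n_final = 1 (ultraviolet)
- Balmer series: n_final = 2 (visible/near-UV)
- Paschen series: n_final = 3 (infrared)
- Brackett series: n_final = 4 (infrared)
- Pfund series: n_final = 5 (far infrared)

Since this transition ends at n = 1, it belongs to the Lyman series.

For reference, this 2 → 1 line has photon energy
ΔE = 13.6057 eV × (1/1² - 1/2²) = 10.2042750 eV,
corresponding to wavelength λ = hc/ΔE = 1239.84 eV·nm / 10.2042750 eV = 121.5020 nm in the ultraviolet region.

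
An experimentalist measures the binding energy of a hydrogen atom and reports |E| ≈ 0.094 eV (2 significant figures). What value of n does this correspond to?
n = 12

The exact energy levels follow E_n = -13.6057 eV / n².

The measured value (-0.094 eV) is reported to only 2 significant figures, so we must test candidate n values and see which one matches to that precision.

Candidate energies:
  n = 10:  E = -13.6057/10² = -0.13606 eV
  n = 11:  E = -13.6057/11² = -0.11244 eV
  n = 12:  E = -13.6057/12² = -0.09448 eV  ← matches
  n = 13:  E = -13.6057/13² = -0.08051 eV
  n = 14:  E = -13.6057/14² = -0.06942 eV

Checking against the measurement of -0.094 eV (2 sig figs), only n = 12 agrees:
E_12 = -0.09448 eV, which rounds to -0.094 eV ✓

Therefore n = 12.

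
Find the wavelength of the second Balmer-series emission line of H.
486.008 nm

The lines of a series are numbered from the longest wavelength (smallest ΔE) outward; the second line is the transition from n = n_f + 2 to n_f.
The Balmer series has all transitions ending at n_f = 2.

For H, the second line (β-line) is the jump from n = 4 to n = 2:
E_4 = -13.6057 / 4² = -0.8503563 eV
E_2 = -13.6057 / 2² = -3.4014250 eV
ΔE = E_4 - E_2 = 2.5510687 eV

λ = hc/E = 1239.84 eV·nm / 2.5510687 eV
λ = 486.008 nm

This is the β-line of the Balmer series in H.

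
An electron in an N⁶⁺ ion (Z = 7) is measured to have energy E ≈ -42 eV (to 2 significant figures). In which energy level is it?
n = 4

The exact energy levels follow E_n = -13.6057 Z² / n² eV with Z = 7.

The measured value (-42 eV) is reported to only 2 significant figures, so we must test candidate n values and see which one matches to that precision.

Candidate energies:
  n = 2:  E = -13.6057 × 7² / 2² = -166.66983 eV
  n = 3:  E = -13.6057 × 7² / 3² = -74.07548 eV
  n = 4:  E = -13.6057 × 7² / 4² = -41.66746 eV  ← matches
  n = 5:  E = -13.6057 × 7² / 5² = -26.66717 eV
  n = 6:  E = -13.6057 × 7² / 6² = -18.51887 eV

Checking against the measurement of -42 eV (2 sig figs), only n = 4 agrees:
E_4 = -41.66746 eV, which rounds to -42 eV ✓

Therefore n = 4.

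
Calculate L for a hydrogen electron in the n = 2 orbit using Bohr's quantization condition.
2.1091e-34 J·s (or 2ℏ)

In the Bohr model, angular momentum is quantized:
L = nℏ

where ℏ = h/(2π) = 1.054572e-34 J·s

For n = 2:
L = 2 × 1.054572e-34 J·s
L = 2.1091e-34 J·s

This can also be written as L = 2ℏ.
The angular momentum is an integer multiple of the reduced Planck constant.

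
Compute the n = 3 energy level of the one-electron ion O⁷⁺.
-96.75 eV

For hydrogen-like ions, the energy levels scale with Z²:
E_n = -13.6057 Z² / n² eV

For O⁷⁺ (Z = 8) at n = 3:
E_3 = -13.6057 × 8² / 3²
E_3 = -13.6057 × 64 / 9
E_3 = -870.7648 / 9
E_3 = -96.75 eV

The energy is 64 times more negative than hydrogen at the same n due to the stronger nuclear charge.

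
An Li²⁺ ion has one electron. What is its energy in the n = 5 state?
-4.898 eV

For hydrogen-like ions, the energy levels scale with Z²:
E_n = -13.6057 Z² / n² eV

For Li²⁺ (Z = 3) at n = 5:
E_5 = -13.6057 × 3² / 5²
E_5 = -13.6057 × 9 / 25
E_5 = -122.4513 / 25
E_5 = -4.898 eV

The energy is 9 times more negative than hydrogen at the same n due to the stronger nuclear charge.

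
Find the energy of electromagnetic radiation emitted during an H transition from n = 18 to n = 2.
3.36 eV

The energy levels are E_n = -13.6057 eV / n².

Energy at n = 18: E_18 = -13.6057 / 18² = -0.04199 eV
Energy at n = 2: E_2 = -13.6057 / 2² = -3.40143 eV

For emission (electron falling to lower state), the photon energy is:
E_photon = E_18 - E_2 = |-0.04199 - (-3.40143)|
E_photon = 3.36 eV

This energy is carried away by the emitted photon.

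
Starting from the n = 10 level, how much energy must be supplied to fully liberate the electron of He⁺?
0.544228 eV

The ionization energy is the energy needed to remove the electron completely (n → ∞).

For a hydrogen-like ion with Z = 2, E_n = -13.6057 Z² / n² eV.

At n = 10: E_10 = -13.6057 × 2² / 10² = -0.544228000 eV
At n = ∞: E_∞ = 0 eV

Ionization energy = E_∞ - E_10 = 0 - (-0.544228000) = 0.544228000 eV
Ionization energy ≈ 0.544228 eV

This is also called the binding energy of the electron in state n = 10.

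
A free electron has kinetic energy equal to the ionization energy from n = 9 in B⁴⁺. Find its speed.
1.2154e+06 m/s (or 0.40541% of c)

The binding energy at n = 9 for B⁴⁺ is:
E_9 = -13.6057 × 5²/9² = -4.1992901 eV
|E_9| = 4.1992901 eV

Convert to Joules:
KE = 4.1992901 eV × (1.602177 × 10⁻¹⁹ J/eV) = 6.728006e-19 J

Using KE = ½mv²:
v = √(2·KE/m_e)
v = √(2 × 6.728006e-19 J / 9.10938 × 10⁻³¹ kg)
v = 1.2154e+06 m/s

This is approximately 0.40541% the speed of light.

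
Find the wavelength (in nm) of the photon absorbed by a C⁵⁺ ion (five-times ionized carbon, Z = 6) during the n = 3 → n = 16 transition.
23.611728 nm

First, find the transition energy using E_n = -13.6057 Z² / n² eV:
E_3 = -13.6057 × 6² / 3² = -54.42280000 eV
E_16 = -13.6057 × 6² / 16² = -1.91330156 eV

Photon energy: |ΔE| = |E_16 - E_3| = 52.50949844 eV

Convert to wavelength using E = hc/λ with hc = 1239.84 eV·nm:
λ = hc/E = 1239.84 eV·nm / 52.50949844 eV
λ = 23.611728 nm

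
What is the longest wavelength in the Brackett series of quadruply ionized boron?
162.00 nm

The longest wavelength corresponds to the smallest energy transition in the series.
The Brackett series has all transitions ending at n_f = 4.

For B⁴⁺ (Z = 5), the first line (α-line) is the jump from n = 5 to n = 4:
E_5 = -13.6057 × 5² / 5² = -13.605700 eV
E_4 = -13.6057 × 5² / 4² = -21.258906 eV
ΔE = E_5 - E_4 = 7.653206 eV

λ = hc/E = 1239.84 eV·nm / 7.653206 eV
λ = 162.00 nm

This is the α-line of the Brackett series in B⁴⁺.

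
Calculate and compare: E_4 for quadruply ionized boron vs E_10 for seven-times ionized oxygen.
B⁴⁺ at n = 4 (E = -21.259 eV)

Using E_n = -13.6057 Z² / n² eV:

B⁴⁺ (Z = 5) at n = 4:
E = -13.6057 × 5² / 4² = -13.6057 × 25 / 16 = -21.258906 eV

O⁷⁺ (Z = 8) at n = 10:
E = -13.6057 × 8² / 10² = -13.6057 × 64 / 100 = -8.707648 eV

Since -21.258906 eV < -8.707648 eV,
B⁴⁺ at n = 4 is more tightly bound (requires more energy to ionize).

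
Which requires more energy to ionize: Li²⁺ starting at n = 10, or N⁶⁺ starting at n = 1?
N⁶⁺ at n = 1 (E = -666.679300 eV)

Using E_n = -13.6057 Z² / n² eV:

Li²⁺ (Z = 3) at n = 10:
E = -13.6057 × 3² / 10² = -13.6057 × 9 / 100 = -1.224513000 eV

N⁶⁺ (Z = 7) at n = 1:
E = -13.6057 × 7² / 1² = -13.6057 × 49 / 1 = -666.679300000 eV

Since -666.679300000 eV < -1.224513000 eV,
N⁶⁺ at n = 1 is more tightly bound (requires more energy to ionize).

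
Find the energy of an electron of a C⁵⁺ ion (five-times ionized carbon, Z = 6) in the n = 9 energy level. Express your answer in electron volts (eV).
-6.0470 eV

The energy levels of a hydrogen-like atom are given by:
E_n = -13.6057 Z² / n² eV  (with Z = 6 for C⁵⁺)

For n = 9:
E_9 = -13.6057 × 6² / 9²
E_9 = -13.6057 × 36 / 81
E_9 = -6.0470 eV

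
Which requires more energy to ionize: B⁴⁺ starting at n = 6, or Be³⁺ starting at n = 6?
B⁴⁺ at n = 6 (E = -9.45 eV)

Using E_n = -13.6057 Z² / n² eV:

B⁴⁺ (Z = 5) at n = 6:
E = -13.6057 × 5² / 6² = -13.6057 × 25 / 36 = -9.44840 eV

Be³⁺ (Z = 4) at n = 6:
E = -13.6057 × 4² / 6² = -13.6057 × 16 / 36 = -6.04698 eV

Since -9.44840 eV < -6.04698 eV,
B⁴⁺ at n = 6 is more tightly bound (requires more energy to ionize).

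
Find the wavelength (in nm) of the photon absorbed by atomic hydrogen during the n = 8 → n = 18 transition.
7267.68991 nm

First, find the transition energy using E_n = -13.6057 / n² eV:
E_8 = -13.6057 / 8² = -0.21258906250 eV
E_18 = -13.6057 / 18² = -0.04199290123 eV

Photon energy: |ΔE| = |E_18 - E_8| = 0.17059616127 eV

Convert to wavelength using E = hc/λ with hc = 1239.84 eV·nm:
λ = hc/E = 1239.84 eV·nm / 0.17059616127 eV
λ = 7267.68991 nm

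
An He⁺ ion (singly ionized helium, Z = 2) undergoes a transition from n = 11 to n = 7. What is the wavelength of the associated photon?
1876.004 nm

First, find the transition energy using E_n = -13.6057 Z² / n² eV:
E_11 = -13.6057 × 2² / 11² = -0.449775207 eV
E_7 = -13.6057 × 2² / 7² = -1.110669388 eV

Photon energy: |ΔE| = |E_7 - E_11| = 0.660894181 eV

Convert to wavelength using E = hc/λ with hc = 1239.84 eV·nm:
λ = hc/E = 1239.84 eV·nm / 0.660894181 eV
λ = 1876.004 nm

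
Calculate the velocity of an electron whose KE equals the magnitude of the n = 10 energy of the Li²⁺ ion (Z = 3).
6.563e+05 m/s (or 0.218921% of c)

The binding energy at n = 10 for Li²⁺ is:
E_10 = -13.6057 × 3²/10² = -1.22451300 eV
|E_10| = 1.22451300 eV

Convert to Joules:
KE = 1.22451300 eV × (1.602177 × 10⁻¹⁹ J/eV) = 1.96189e-19 J

Using KE = ½mv²:
v = √(2·KE/m_e)
v = √(2 × 1.96189e-19 J / 9.10938 × 10⁻³¹ kg)
v = 6.563e+05 m/s

This is approximately 0.218921% the speed of light.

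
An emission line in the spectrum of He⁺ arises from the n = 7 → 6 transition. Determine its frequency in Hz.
9.69795e+13 Hz

First, find the transition energy:
E_7 = -13.6057 × 2² / 7² = -1.110669388 eV
E_6 = -13.6057 × 2² / 6² = -1.511744444 eV
|ΔE| = |E_6 - E_7| = 0.401075056 eV

Convert to Joules: E = 0.401075056 eV × (1.602177 × 10⁻¹⁹ J/eV) = 6.4259323e-20 J

Using E = hf:
f = E/h = 6.4259323e-20 J / (6.62607 × 10⁻³⁴ J·s)
f = 9.69795e+13 Hz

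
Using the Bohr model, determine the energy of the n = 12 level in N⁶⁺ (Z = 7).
-4.63 eV

For hydrogen-like ions, the energy levels scale with Z²:
E_n = -13.6057 Z² / n² eV

For N⁶⁺ (Z = 7) at n = 12:
E_12 = -13.6057 × 7² / 12²
E_12 = -13.6057 × 49 / 144
E_12 = -666.6793 / 144
E_12 = -4.63 eV

The energy is 49 times more negative than hydrogen at the same n due to the stronger nuclear charge.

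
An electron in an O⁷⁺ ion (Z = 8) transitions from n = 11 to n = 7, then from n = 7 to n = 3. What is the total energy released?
89.56 eV

The energy levels of O⁷⁺ are E_n = -13.6057 × 8² / n² eV.

First transition (11 → 7):
ΔE₁ = |E_7 - E_11|
ΔE₁ = |-17.77071020 - (-7.19640331)| = 10.57431 eV

Second transition (7 → 3):
ΔE₂ = |E_3 - E_7|
ΔE₂ = |-96.75164444 - (-17.77071020)| = 78.98093 eV

Total energy released:
E_total = ΔE₁ + ΔE₂ = 10.57431 + 78.98093 = 89.56 eV

Note: This equals the direct transition 11 → 3: 89.56 eV ✓
Energy is conserved regardless of the path taken.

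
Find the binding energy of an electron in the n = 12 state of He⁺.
0.37794 eV

The ionization energy is the energy needed to remove the electron completely (n → ∞).

For a hydrogen-like ion with Z = 2, E_n = -13.6057 Z² / n² eV.

At n = 12: E_12 = -13.6057 × 2² / 12² = -0.37793611 eV
At n = ∞: E_∞ = 0 eV

Ionization energy = E_∞ - E_12 = 0 - (-0.37793611) = 0.37793611 eV
Ionization energy ≈ 0.37794 eV

This is also called the binding energy of the electron in state n = 12.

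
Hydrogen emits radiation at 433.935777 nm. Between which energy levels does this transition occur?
n = 5 → n = 2

First, find the photon energy from the wavelength (hc = 1239.84 eV·nm):
E = hc/λ = 1239.84 eV·nm / 433.935777 nm = 2.8571970 eV

The energy levels of hydrogen satisfy E_n = -13.6057 / n² eV, so an emission n_i → n_f releases
ΔE = 13.6057 × (1/n_f² − 1/n_i²) eV.

Setting ΔE equal to the photon energy:
1/n_f² − 1/n_i² = 2.8571970 / 13.6057 = 0.21000000

Since 1/n_i² must be positive, we need 1/n_f² > 0.21000000, i.e. n_f ≤ 2. For each allowed n_f, solve n_i = (1/n_f² − 0.21000000)^(−1/2) and check whether it is a whole number:
  n_f = 1: 1/n_i² = 1.00000000 − 0.21000000 = 0.79000000 → n_i = 1.125  (not an integer) ✗
  n_f = 2: 1/n_i² = 0.25000000 − 0.21000000 = 0.04000000 → n_i = 5.000  → integer, n_i = 5 ✓

Only n_f = 2 gives an integer upper level, n_i = 5.

The transition is from n = 5 to n = 2 (emission).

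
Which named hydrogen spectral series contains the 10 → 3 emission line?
Paschen series

The spectral series in hydrogen are named based on the final (lower) energy level:
- Lyman series: n_final = 1 (ultraviolet)
- Balmer series: n_final = 2 (visible/near-UV)
- Paschen series: n_final = 3 (infrared)
- Brackett series: n_final = 4 (infrared)
- Pfund series: n_final = 5 (far infrared)

Since this transition ends at n = 3, it belongs to the Paschen series.

For reference, this 10 → 3 line has photon energy
ΔE = 13.6057 eV × (1/3² - 1/10²) = 1.375687444 eV,
corresponding to wavelength λ = hc/ΔE = 1239.84 eV·nm / 1.375687444 eV = 901.25123 nm in the infrared region.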